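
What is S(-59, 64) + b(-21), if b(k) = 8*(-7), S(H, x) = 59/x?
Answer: -3525/64 ≈ -55.078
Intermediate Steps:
b(k) = -56
S(-59, 64) + b(-21) = 59/64 - 56 = -3525/64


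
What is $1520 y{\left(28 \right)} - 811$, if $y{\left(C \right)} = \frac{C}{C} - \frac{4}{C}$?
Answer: $\frac{3443}{7} \approx 491.86$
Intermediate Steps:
$y{\left(C \right)} = 1 - \frac{4}{C}$
$1520 y{\left(28 \right)} - 811 = 1520 \frac{-4 + 28}{28} - 811 = 1520 \cdot \frac{1}{28} \cdot 24 - 811 = 1520 \cdot \frac{6}{7} - 811 = \frac{9120}{7} - 811 = \frac{3443}{7}$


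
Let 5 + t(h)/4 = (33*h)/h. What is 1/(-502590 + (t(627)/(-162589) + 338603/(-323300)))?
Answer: -7509289100/3774101478673681 ≈ -1.9897e-6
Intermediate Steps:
t(h) = 112 (t(h) = -20 + 4*((33*h)/h) = -20 + 4*33 = -20 + 132 = 112)
1/(-502590 + (t(627)/(-162589) + 338603/(-323300))) = 1/(-502590 + (112/(-162589) + 338603/(-323300))) = 1/(-502590 + (112*(-1/162589) + 338603*(-1/323300))) = 1/(-502590 + (-16/23227 - 338603/323300)) = 1/(-502590 - 7869904681/7509289100) = 1/(-3774101478673681/7509289100) = -7509289100/3774101478673681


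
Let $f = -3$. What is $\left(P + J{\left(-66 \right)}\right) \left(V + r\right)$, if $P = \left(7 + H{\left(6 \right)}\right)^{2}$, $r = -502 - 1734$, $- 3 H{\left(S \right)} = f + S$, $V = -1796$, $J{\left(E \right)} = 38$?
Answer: $-298368$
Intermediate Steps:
$H{\left(S \right)} = 1 - \frac{S}{3}$ ($H{\left(S \right)} = - \frac{-3 + S}{3} = 1 - \frac{S}{3}$)
$r = -2236$ ($r = -502 - 1734 = -2236$)
$P = 36$ ($P = \left(7 + \left(1 - 2\right)\right)^{2} = \left(7 - 1\right)^{2} = 6^{2} = 36$)
$\left(P + J{\left(-66 \right)}\right) \left(V + r\right) = \left(36 + 38\right) \left(-1796 - 2236\right) = 74 \left(-4032\right) = -298368$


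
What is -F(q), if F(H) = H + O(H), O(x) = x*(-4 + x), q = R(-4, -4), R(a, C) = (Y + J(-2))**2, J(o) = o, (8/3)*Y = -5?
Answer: -739009/4096 ≈ -180.42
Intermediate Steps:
Y = -15/8 (Y = (3/8)*(-5) = -15/8 ≈ -1.8750)
R(a, C) = 961/64 (R(a, C) = (-15/8 - 2)**2 = (-31/8)**2 = 961/64)
q = 961/64 ≈ 15.016
F(H) = H + H*(-4 + H)
-F(q) = -961*(-3 + 961/64)/64 = -961*769/(64*64) = -1*739009/4096 = -739009/4096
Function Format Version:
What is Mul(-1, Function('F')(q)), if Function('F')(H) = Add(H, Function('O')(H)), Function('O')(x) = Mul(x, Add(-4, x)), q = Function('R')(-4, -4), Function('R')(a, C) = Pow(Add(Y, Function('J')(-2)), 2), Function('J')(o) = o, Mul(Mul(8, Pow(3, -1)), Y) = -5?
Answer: Rational(-739009, 4096) ≈ -180.42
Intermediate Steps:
Y = Rational(-15, 8) (Y = Mul(Rational(3, 8), -5) = Rational(-15, 8) ≈ -1.8750)
Function('R')(a, C) = Rational(961, 64) (Function('R')(a, C) = Pow(Add(Rational(-15, 8), -2), 2) = Pow(Rational(-31, 8), 2) = Rational(961, 64))
q = Rational(961, 64) ≈ 15.016
Function('F')(H) = Add(H, Mul(H, Add(-4, H)))
Mul(-1, Function('F')(q)) = Mul(-1, Mul(Rational(961, 64), Add(-3, Rational(961, 64)))) = Mul(-1, Mul(Rational(961, 64), Rational(769, 64))) = Mul(-1, Rational(739009, 4096)) = Rational(-739009, 4096)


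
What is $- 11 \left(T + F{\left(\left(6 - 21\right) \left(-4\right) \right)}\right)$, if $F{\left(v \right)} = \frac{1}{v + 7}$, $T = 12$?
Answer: $- \frac{8855}{67} \approx -132.16$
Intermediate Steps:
$F{\left(v \right)} = \frac{1}{7 + v}$
$- 11 \left(T + F{\left(\left(6 - 21\right) \left(-4\right) \right)}\right) = - 11 \left(12 + \frac{1}{7 + \left(6 - 21\right) \left(-4\right)}\right) = - 11 \left(12 + \frac{1}{7 - -60}\right) = - 11 \left(12 + \frac{1}{7 + 60}\right) = - 11 \left(12 + \frac{1}{67}\right) = \left(-11\right) \frac{805}{67} = - \frac{8855}{67}$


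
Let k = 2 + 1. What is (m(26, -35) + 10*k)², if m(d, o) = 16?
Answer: 2116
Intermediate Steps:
k = 3
(m(26, -35) + 10*k)² = (16 + 10*3)² = (16 + 30)² = 46² = 2116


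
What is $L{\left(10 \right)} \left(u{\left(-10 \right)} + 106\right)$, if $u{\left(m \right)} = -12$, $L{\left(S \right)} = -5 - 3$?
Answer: $-752$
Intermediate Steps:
$L{\left(S \right)} = -8$ ($L{\left(S \right)} = -5 - 3 = -8$)
$L{\left(10 \right)} \left(u{\left(-10 \right)} + 106\right) = - 8 \left(-12 + 106\right) = \left(-8\right) 94 = -752$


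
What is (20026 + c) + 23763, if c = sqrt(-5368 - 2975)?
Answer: 43789 + 9*I*sqrt(103) ≈ 43789.0 + 91.34*I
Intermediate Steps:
c = 9*I*sqrt(103) (c = sqrt(-8343) = 9*I*sqrt(103) ≈ 91.34*I)
(20026 + c) + 23763 = (20026 + 9*I*sqrt(103)) + 23763 = 43789 + 9*I*sqrt(103)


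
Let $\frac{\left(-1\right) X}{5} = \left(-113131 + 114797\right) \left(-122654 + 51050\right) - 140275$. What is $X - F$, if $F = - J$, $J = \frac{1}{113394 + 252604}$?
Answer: $\frac{218560352044611}{365998} \approx 5.9716 \cdot 10^{8}$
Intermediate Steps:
$J = \frac{1}{365998} \approx 2.7323 \cdot 10^{-6}$
$F = - \frac{1}{365998}$ ($F = \left(-1\right) \frac{1}{365998} = - \frac{1}{365998} \approx -2.7323 \cdot 10^{-6}$)
$X = 597162695$ ($X = - 5 \left(\left(-113131 + 114797\right) \left(-122654 + 51050\right) - 140275\right) = - 5 \left(1666 \left(-71604\right) - 140275\right) = - 5 \left(-119292264 - 140275\right) = \left(-5\right) \left(-119432539\right) = 597162695$)
$X - F = 597162695 - - \frac{1}{365998} = 597162695 + \frac{1}{365998} = \frac{218560352044611}{365998}$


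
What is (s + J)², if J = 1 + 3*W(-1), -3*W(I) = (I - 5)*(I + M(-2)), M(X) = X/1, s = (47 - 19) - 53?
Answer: 1764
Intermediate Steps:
s = -25 (s = 28 - 53 = -25)
M(X) = X (M(X) = X*1 = X)
W(I) = -(-5 + I)*(-2 + I)/3 (W(I) = -(I - 5)*(I - 2)/3 = -(-5 + I)*(-2 + I)/3)
J = -17 (J = 1 + 3*(-10/3 - ⅓*(-1)² + (7/3)*(-1)) = 1 + 3*(-10/3 - ⅓*1 - 7/3) = 1 + 3*(-10/3 - ⅓ - 7/3) = 1 + 3*(-6) = 1 - 18 = -17)
(s + J)² = (-25 - 17)² = (-42)² = 1764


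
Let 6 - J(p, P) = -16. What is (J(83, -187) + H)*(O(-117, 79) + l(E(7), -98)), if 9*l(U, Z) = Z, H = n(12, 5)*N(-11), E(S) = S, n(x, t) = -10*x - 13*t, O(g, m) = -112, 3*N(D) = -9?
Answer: -638162/9 ≈ -70907.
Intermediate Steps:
N(D) = -3 (N(D) = (⅓)*(-9) = -3)
J(p, P) = 22 (J(p, P) = 6 - 1*(-16) = 6 + 16 = 22)
n(x, t) = -13*t - 10*x
H = 555 (H = (-13*5 - 10*12)*(-3) = (-65 - 120)*(-3) = -185*(-3) = 555)
l(U, Z) = Z/9
(J(83, -187) + H)*(O(-117, 79) + l(E(7), -98)) = (22 + 555)*(-112 + (⅑)*(-98)) = 577*(-112 - 98/9) = 577*(-1106/9) = -638162/9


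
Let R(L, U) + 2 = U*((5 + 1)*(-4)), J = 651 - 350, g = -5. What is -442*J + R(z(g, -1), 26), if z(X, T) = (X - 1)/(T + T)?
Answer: -133668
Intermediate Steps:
z(X, T) = (-1 + X)/(2*T) (z(X, T) = (-1 + X)/((2*T)) = (-1 + X)*(1/(2*T)) = (-1 + X)/(2*T))
J = 301
R(L, U) = -2 - 24*U (R(L, U) = -2 + U*((5 + 1)*(-4)) = -2 + U*(6*(-4)) = -2 + U*(-24) = -2 - 24*U)
-442*J + R(z(g, -1), 26) = -442*301 + (-2 - 24*26) = -133042 + (-2 - 624) = -133042 - 626 = -133668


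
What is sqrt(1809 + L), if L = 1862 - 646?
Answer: 55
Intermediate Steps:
L = 1216
sqrt(1809 + L) = sqrt(1809 + 1216) = sqrt(3025) = 55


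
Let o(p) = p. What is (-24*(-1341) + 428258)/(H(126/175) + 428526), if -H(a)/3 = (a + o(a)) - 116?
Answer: 5755525/5360871 ≈ 1.0736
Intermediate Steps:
H(a) = 348 - 6*a (H(a) = -3*((a + a) - 116) = -3*(2*a - 116) = -3*(-116 + 2*a) = 348 - 6*a)
(-24*(-1341) + 428258)/(H(126/175) + 428526) = (-24*(-1341) + 428258)/((348 - 756/175) + 428526) = (32184 + 428258)/((348 - 756/175) + 428526) = 460442/((348 - 6*18/25) + 428526) = 460442/((348 - 108/25) + 428526) = 460442/(8592/25 + 428526) = 460442/(10721742/25) = 460442*(25/10721742) = 5755525/5360871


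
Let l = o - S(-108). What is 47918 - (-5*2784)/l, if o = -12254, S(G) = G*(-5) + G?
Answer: 303936914/6343 ≈ 47917.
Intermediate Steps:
S(G) = -4*G (S(G) = -5*G + G = -4*G)
l = -12686 (l = -12254 - (-4)*(-108) = -12254 - 1*432 = -12254 - 432 = -12686)
47918 - (-5*2784)/l = 47918 - (-5*2784)/(-12686) = 47918 - (-13920)*(-1)/12686 = 47918 - 1*6960/6343 = 47918 - 6960/6343 = 303936914/6343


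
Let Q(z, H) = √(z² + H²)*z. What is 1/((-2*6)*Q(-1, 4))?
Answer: √17/204 ≈ 0.020211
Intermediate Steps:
Q(z, H) = z*√(H² + z²) (Q(z, H) = √(H² + z²)*z = z*√(H² + z²))
1/((-2*6)*Q(-1, 4)) = 1/((-2*6)*(-√(4² + (-1)²))) = 1/(-(-12)*√(16 + 1)) = 1/(-(-12)*√17) = 1/(12*√17) = √17/204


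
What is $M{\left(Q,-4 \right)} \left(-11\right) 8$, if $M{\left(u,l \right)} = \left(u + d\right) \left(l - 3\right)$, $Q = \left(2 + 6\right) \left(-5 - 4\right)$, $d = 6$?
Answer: $-40656$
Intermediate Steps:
$Q = -72$ ($Q = 8 \left(-9\right) = -72$)
$M{\left(u,l \right)} = \left(-3 + l\right) \left(6 + u\right)$ ($M{\left(u,l \right)} = \left(u + 6\right) \left(l - 3\right) = \left(6 + u\right) \left(-3 + l\right) = \left(-3 + l\right) \left(6 + u\right)$)
$M{\left(Q,-4 \right)} \left(-11\right) 8 = \left(-18 - -216 + 6 \left(-4\right) - -288\right) \left(-11\right) 8 = \left(-18 + 216 - 24 + 288\right) \left(-11\right) 8 = 462 \left(-11\right) 8 = \left(-5082\right) 8 = -40656$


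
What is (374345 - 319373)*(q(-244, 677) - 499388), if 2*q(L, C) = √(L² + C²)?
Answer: -27452357136 + 27486*√517865 ≈ -2.7433e+10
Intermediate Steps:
q(L, C) = √(C² + L²)/2 (q(L, C) = √(L² + C²)/2 = √(C² + L²)/2)
(374345 - 319373)*(q(-244, 677) - 499388) = (374345 - 319373)*(√(677² + (-244)²)/2 - 499388) = 54972*(√(458329 + 59536)/2 - 499388) = 54972*(√517865/2 - 499388) = 54972*(-499388 + √517865/2) = -27452357136 + 27486*√517865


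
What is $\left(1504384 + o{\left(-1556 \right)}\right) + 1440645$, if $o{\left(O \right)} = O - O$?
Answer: $2945029$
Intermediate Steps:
$o{\left(O \right)} = 0$
$\left(1504384 + o{\left(-1556 \right)}\right) + 1440645 = \left(1504384 + 0\right) + 1440645 = 1504384 + 1440645 = 2945029$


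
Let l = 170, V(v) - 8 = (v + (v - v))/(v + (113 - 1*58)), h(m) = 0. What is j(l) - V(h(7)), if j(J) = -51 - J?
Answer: -229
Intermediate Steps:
V(v) = 8 + v/(55 + v) (V(v) = 8 + (v + (v - v))/(v + (113 - 1*58)) = 8 + (v + 0)/(v + (113 - 58)) = 8 + v/(v + 55) = 8 + v/(55 + v))
j(l) - V(h(7)) = (-51 - 1*170) - (440 + 9*0)/(55 + 0) = (-51 - 170) - (440 + 0)/55 = -221 - 440/55 = -221 - 1*8 = -221 - 8 = -229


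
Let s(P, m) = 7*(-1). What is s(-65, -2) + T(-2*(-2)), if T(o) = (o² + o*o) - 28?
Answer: -3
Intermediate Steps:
T(o) = -28 + 2*o² (T(o) = (o² + o²) - 28 = 2*o² - 28 = -28 + 2*o²)
s(P, m) = -7
s(-65, -2) + T(-2*(-2)) = -7 + (-28 + 2*(-2*(-2))²) = -7 + (-28 + 2*4²) = -7 + (-28 + 2*16) = -7 + (-28 + 32) = -7 + 4 = -3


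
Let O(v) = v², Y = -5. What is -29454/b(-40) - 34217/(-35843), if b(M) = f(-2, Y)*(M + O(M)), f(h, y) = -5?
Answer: 220435387/46595900 ≈ 4.7308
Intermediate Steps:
b(M) = -5*M - 5*M² (b(M) = -5*(M + M²) = -5*M - 5*M²)
-29454/b(-40) - 34217/(-35843) = -29454*(-1/(200*(-1 - 1*(-40)))) - 34217/(-35843) = -29454*(-1/(200*(-1 + 40))) - 34217*(-1/35843) = -29454/(5*(-40)*39) + 34217/35843 = -29454/(-7800) + 34217/35843 = -29454*(-1/7800) + 34217/35843 = 4909/1300 + 34217/35843 = 220435387/46595900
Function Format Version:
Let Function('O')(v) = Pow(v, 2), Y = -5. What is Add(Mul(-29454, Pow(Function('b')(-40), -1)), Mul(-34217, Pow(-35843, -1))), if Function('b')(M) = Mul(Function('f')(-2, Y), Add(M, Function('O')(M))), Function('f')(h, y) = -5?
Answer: Rational(220435387, 46595900) ≈ 4.7308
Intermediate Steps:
Function('b')(M) = Add(Mul(-5, M), Mul(-5, Pow(M, 2))) (Function('b')(M) = Mul(-5, Add(M, Pow(M, 2))) = Add(Mul(-5, M), Mul(-5, Pow(M, 2))))
Add(Mul(-29454, Pow(Function('b')(-40), -1)), Mul(-34217, Pow(-35843, -1))) = Add(Mul(-29454, Pow(Mul(5, -40, Add(-1, Mul(-1, -40))), -1)), Mul(-34217, Pow(-35843, -1))) = Add(Mul(-29454, Pow(Mul(5, -40, Add(-1, 40)), -1)), Mul(-34217, Rational(-1, 35843))) = Add(Mul(-29454, Pow(Mul(5, -40, 39), -1)), Rational(34217, 35843)) = Add(Mul(-29454, Pow(-7800, -1)), Rational(34217, 35843)) = Add(Mul(-29454, Rational(-1, 7800)), Rational(34217, 35843)) = Add(Rational(4909, 1300), Rational(34217, 35843)) = Rational(220435387, 46595900)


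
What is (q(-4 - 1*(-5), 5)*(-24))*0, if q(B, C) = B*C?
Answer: 0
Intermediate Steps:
(q(-4 - 1*(-5), 5)*(-24))*0 = (((-4 - 1*(-5))*5)*(-24))*0 = (((-4 + 5)*5)*(-24))*0 = ((1*5)*(-24))*0 = (5*(-24))*0 = -120*0 = 0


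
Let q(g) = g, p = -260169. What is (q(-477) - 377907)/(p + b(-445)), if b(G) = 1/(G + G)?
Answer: 336761760/231550411 ≈ 1.4544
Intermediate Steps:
b(G) = 1/(2*G)
(q(-477) - 377907)/(p + b(-445)) = (-477 - 377907)/(-260169 + (1/2)/(-445)) = -378384/(-260169 + (1/2)*(-1/445)) = -378384/(-260169 - 1/890) = -378384/(-231550411/890) = -378384*(-890/231550411) = 336761760/231550411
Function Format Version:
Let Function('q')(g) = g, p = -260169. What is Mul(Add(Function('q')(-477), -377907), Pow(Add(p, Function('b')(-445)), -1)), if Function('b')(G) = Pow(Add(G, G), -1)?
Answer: Rational(336761760, 231550411) ≈ 1.4544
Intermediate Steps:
Function('b')(G) = Mul(Rational(1, 2), Pow(G, -1)) (Function('b')(G) = Pow(Mul(2, G), -1) = Mul(Rational(1, 2), Pow(G, -1)))
Mul(Add(Function('q')(-477), -377907), Pow(Add(p, Function('b')(-445)), -1)) = Mul(Add(-477, -377907), Pow(Add(-260169, Mul(Rational(1, 2), Pow(-445, -1))), -1)) = Mul(-378384, Pow(Add(-260169, Mul(Rational(1, 2), Rational(-1, 445))), -1)) = Mul(-378384, Pow(Add(-260169, Rational(-1, 890)), -1)) = Mul(-378384, Pow(Rational(-231550411, 890), -1)) = Mul(-378384, Rational(-890, 231550411)) = Rational(336761760, 231550411)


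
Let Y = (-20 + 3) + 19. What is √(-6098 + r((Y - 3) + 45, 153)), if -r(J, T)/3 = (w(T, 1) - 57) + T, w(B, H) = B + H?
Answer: 8*I*√107 ≈ 82.753*I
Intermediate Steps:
Y = 2 (Y = -17 + 19 = 2)
r(J, T) = 168 - 6*T (r(J, T) = -3*(((T + 1) - 57) + T) = -3*(((1 + T) - 57) + T) = -3*((-56 + T) + T) = -3*(-56 + 2*T) = 168 - 6*T)
√(-6098 + r((Y - 3) + 45, 153)) = √(-6098 + (168 - 6*153)) = √(-6098 + (168 - 918)) = √(-6098 - 750) = √(-6848) = 8*I*√107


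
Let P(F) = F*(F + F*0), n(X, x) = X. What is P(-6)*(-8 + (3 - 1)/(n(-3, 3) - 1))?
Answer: -306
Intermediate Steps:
P(F) = F² (P(F) = F*(F + 0) = F*F = F²)
P(-6)*(-8 + (3 - 1)/(n(-3, 3) - 1)) = (-6)²*(-8 + (3 - 1)/(-3 - 1)) = 36*(-8 + 2/(-4)) = 36*(-8 + 2*(-¼)) = 36*(-8 - ½) = 36*(-17/2) = -306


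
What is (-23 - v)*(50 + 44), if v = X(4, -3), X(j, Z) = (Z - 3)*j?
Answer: 94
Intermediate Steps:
X(j, Z) = j*(-3 + Z) (X(j, Z) = (-3 + Z)*j = j*(-3 + Z))
v = -24 (v = 4*(-3 - 3) = 4*(-6) = -24)
(-23 - v)*(50 + 44) = (-23 - 1*(-24))*(50 + 44) = (-23 + 24)*94 = 1*94 = 94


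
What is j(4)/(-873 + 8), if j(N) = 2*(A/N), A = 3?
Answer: -3/1730 ≈ -0.0017341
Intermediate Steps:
j(N) = 6/N (j(N) = 2*(3/N) = 6/N)
j(4)/(-873 + 8) = (6/4)/(-873 + 8) = (6*(1/4))/(-865) = -1/865*3/2 = -3/1730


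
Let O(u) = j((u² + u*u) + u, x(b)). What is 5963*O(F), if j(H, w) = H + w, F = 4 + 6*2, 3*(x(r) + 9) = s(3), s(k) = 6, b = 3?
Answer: 3106723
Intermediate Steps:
x(r) = -7 (x(r) = -9 + (⅓)*6 = -9 + 2 = -7)
F = 16 (F = 4 + 12 = 16)
O(u) = -7 + u + 2*u² (O(u) = ((u² + u*u) + u) - 7 = ((u² + u²) + u) - 7 = (2*u² + u) - 7 = (u + 2*u²) - 7 = -7 + u + 2*u²)
5963*O(F) = 5963*(-7 + 16*(1 + 2*16)) = 5963*(-7 + 16*(1 + 32)) = 5963*(-7 + 16*33) = 5963*(-7 + 528) = 5963*521 = 3106723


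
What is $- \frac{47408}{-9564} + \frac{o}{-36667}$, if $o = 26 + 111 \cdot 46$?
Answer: $\frac{422306672}{87670797} \approx 4.817$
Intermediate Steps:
$o = 5132$ ($o = 26 + 5106 = 5132$)
$- \frac{47408}{-9564} + \frac{o}{-36667} = - \frac{47408}{-9564} + \frac{5132}{-36667} = \left(-47408\right) \left(- \frac{1}{9564}\right) + 5132 \left(- \frac{1}{36667}\right) = \frac{11852}{2391} - \frac{5132}{36667} = \frac{422306672}{87670797}$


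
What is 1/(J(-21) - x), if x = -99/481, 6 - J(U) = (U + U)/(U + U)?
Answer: 481/2504 ≈ 0.19209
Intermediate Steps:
J(U) = 5 (J(U) = 6 - (U + U)/(U + U) = 6 - 2*U/(2*U) = 6 - 2*U*1/(2*U) = 6 - 1*1 = 6 - 1 = 5)
x = -99/481 (x = -99*1/481 = -99/481 ≈ -0.20582)
1/(J(-21) - x) = 1/(5 - 1*(-99/481)) = 1/(5 + 99/481) = 1/(2504/481) = 481/2504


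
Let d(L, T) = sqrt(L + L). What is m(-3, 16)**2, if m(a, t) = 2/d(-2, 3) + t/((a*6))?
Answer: -17/81 + 16*I/9 ≈ -0.20988 + 1.7778*I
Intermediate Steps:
d(L, T) = sqrt(2)*sqrt(L) (d(L, T) = sqrt(2*L) = sqrt(2)*sqrt(L))
m(a, t) = -I + t/(6*a) (m(a, t) = 2/((sqrt(2)*sqrt(-2))) + t/((a*6)) = 2/((sqrt(2)*(I*sqrt(2)))) + t/((6*a)) = 2/((2*I)) + t*(1/(6*a)) = 2*(-I/2) + t/(6*a) = -I + t/(6*a))
m(-3, 16)**2 = (-I + (1/6)*16/(-3))**2 = (-I + (1/6)*16*(-1/3))**2 = (-I - 8/9)**2 = (-8/9 - I)**2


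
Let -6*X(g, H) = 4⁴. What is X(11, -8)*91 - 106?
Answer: -11966/3 ≈ -3988.7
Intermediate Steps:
X(g, H) = -128/3 (X(g, H) = -⅙*4⁴ = -⅙*256 = -128/3)
X(11, -8)*91 - 106 = -128/3*91 - 106 = -11648/3 - 106 = -11966/3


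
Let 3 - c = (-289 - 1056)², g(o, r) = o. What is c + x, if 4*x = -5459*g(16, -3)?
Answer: -1830858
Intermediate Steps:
c = -1809022 (c = 3 - (-289 - 1056)² = 3 - 1*(-1345)² = 3 - 1*1809025 = 3 - 1809025 = -1809022)
x = -21836 (x = (-5459*16)/4 = (¼)*(-87344) = -21836)
c + x = -1809022 - 21836 = -1830858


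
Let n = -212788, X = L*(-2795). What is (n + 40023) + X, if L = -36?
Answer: -72145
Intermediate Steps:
X = 100620 (X = -36*(-2795) = 100620)
(n + 40023) + X = (-212788 + 40023) + 100620 = -172765 + 100620 = -72145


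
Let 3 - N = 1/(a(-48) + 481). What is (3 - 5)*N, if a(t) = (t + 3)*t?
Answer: -15844/2641 ≈ -5.9992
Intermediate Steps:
a(t) = t*(3 + t) (a(t) = (3 + t)*t = t*(3 + t))
N = 7922/2641 (N = 3 - 1/(-48*(3 - 48) + 481) = 3 - 1/(-48*(-45) + 481) = 3 - 1/(2160 + 481) = 3 - 1/2641 = 7922/2641 ≈ 2.9996)
(3 - 5)*N = (3 - 5)*(7922/2641) = -2*7922/2641 = -15844/2641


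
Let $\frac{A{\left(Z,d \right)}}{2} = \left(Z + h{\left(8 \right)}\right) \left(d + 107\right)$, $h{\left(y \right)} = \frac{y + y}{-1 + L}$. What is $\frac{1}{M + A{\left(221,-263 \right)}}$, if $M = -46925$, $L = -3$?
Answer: $- \frac{1}{114629} \approx -8.7238 \cdot 10^{-6}$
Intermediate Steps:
$h{\left(y \right)} = - \frac{y}{2}$ ($h{\left(y \right)} = \frac{y + y}{-1 - 3} = \frac{2 y}{-4} = 2 y \left(- \frac{1}{4}\right) = - \frac{y}{2}$)
$A{\left(Z,d \right)} = 2 \left(-4 + Z\right) \left(107 + d\right)$ ($A{\left(Z,d \right)} = 2 \left(Z - 4\right) \left(d + 107\right) = 2 \left(Z - 4\right) \left(107 + d\right) = 2 \left(-4 + Z\right) \left(107 + d\right)$)
$\frac{1}{M + A{\left(221,-263 \right)}} = \frac{1}{-46925 + \left(-856 - -2104 + 214 \cdot 221 + 2 \cdot 221 \left(-263\right)\right)} = \frac{1}{-46925 + \left(-856 + 2104 + 47294 - 116246\right)} = \frac{1}{-46925 - 67704} = \frac{1}{-114629} = - \frac{1}{114629}$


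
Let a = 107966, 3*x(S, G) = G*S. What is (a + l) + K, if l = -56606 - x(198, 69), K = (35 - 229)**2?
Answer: 84442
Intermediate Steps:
x(S, G) = G*S/3 (x(S, G) = (G*S)/3 = G*S/3)
K = 37636 (K = (-194)**2 = 37636)
l = -61160 (l = -56606 - 69*198/3 = -56606 - 1*4554 = -56606 - 4554 = -61160)
(a + l) + K = (107966 - 61160) + 37636 = 46806 + 37636 = 84442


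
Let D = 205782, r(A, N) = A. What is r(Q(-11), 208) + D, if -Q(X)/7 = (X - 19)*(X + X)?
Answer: 201162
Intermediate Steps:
Q(X) = -14*X*(-19 + X) (Q(X) = -7*(X - 19)*(X + X) = -7*(-19 + X)*2*X = -14*X*(-19 + X))
r(Q(-11), 208) + D = 14*(-11)*(19 - 1*(-11)) + 205782 = 14*(-11)*(19 + 11) + 205782 = 14*(-11)*30 + 205782 = -4620 + 205782 = 201162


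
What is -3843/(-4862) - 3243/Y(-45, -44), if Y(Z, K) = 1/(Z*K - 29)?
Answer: -30762322323/4862 ≈ -6.3271e+6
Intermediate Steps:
Y(Z, K) = 1/(-29 + K*Z) (Y(Z, K) = 1/(K*Z - 29) = 1/(-29 + K*Z))
-3843/(-4862) - 3243/Y(-45, -44) = -3843/(-4862) - 3243/(1/(-29 - 44*(-45))) = -3843*(-1/4862) - 3243/(1/(-29 + 1980)) = 3843/4862 - 3243/(1/1951) = 3843/4862 - 3243/1/1951 = 3843/4862 - 3243*1951 = 3843/4862 - 6327093 = -30762322323/4862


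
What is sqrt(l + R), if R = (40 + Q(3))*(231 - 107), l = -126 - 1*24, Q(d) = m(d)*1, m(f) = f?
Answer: sqrt(5182) ≈ 71.986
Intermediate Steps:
Q(d) = d (Q(d) = d*1 = d)
l = -150 (l = -126 - 24 = -150)
R = 5332 (R = (40 + 3)*(231 - 107) = 43*124 = 5332)
sqrt(l + R) = sqrt(-150 + 5332) = sqrt(5182)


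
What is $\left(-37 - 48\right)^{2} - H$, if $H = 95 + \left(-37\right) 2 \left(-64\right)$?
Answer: $2394$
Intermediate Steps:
$H = 4831$ ($H = 95 - -4736 = 95 + 4736 = 4831$)
$\left(-37 - 48\right)^{2} - H = \left(-37 - 48\right)^{2} - 4831 = \left(-85\right)^{2} - 4831 = 7225 - 4831 = 2394$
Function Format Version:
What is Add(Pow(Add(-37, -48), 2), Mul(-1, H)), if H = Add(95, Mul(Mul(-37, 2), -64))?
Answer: 2394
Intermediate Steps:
H = 4831 (H = Add(95, Mul(-74, -64)) = Add(95, 4736) = 4831)
Add(Pow(Add(-37, -48), 2), Mul(-1, H)) = Add(Pow(Add(-37, -48), 2), Mul(-1, 4831)) = Add(Pow(-85, 2), -4831) = Add(7225, -4831) = 2394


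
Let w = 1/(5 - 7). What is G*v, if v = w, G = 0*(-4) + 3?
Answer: -3/2 ≈ -1.5000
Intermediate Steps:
w = -½ (w = 1/(-2) = -½ ≈ -0.50000)
G = 3 (G = 0 + 3 = 3)
v = -½ ≈ -0.50000
G*v = 3*(-½) = -3/2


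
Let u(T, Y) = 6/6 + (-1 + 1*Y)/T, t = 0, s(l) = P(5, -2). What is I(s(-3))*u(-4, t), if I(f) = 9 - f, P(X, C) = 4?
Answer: 25/4 ≈ 6.2500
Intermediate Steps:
s(l) = 4
u(T, Y) = 1 + (-1 + Y)/T (u(T, Y) = 6*(⅙) + (-1 + Y)/T = 1 + (-1 + Y)/T)
I(s(-3))*u(-4, t) = (9 - 1*4)*((-1 - 4 + 0)/(-4)) = (9 - 4)*(-¼*(-5)) = 5*(5/4) = 25/4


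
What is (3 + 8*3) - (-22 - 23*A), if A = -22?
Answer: -457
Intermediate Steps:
(3 + 8*3) - (-22 - 23*A) = (3 + 8*3) - (-22 - 23*(-22)) = (3 + 24) - (-22 + 506) = 27 - 1*484 = 27 - 484 = -457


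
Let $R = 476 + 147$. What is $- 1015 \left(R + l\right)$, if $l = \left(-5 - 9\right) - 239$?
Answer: $-375550$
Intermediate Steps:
$R = 623$
$l = -253$ ($l = -14 - 239 = -253$)
$- 1015 \left(R + l\right) = - 1015 \left(623 - 253\right) = \left(-1015\right) 370 = -375550$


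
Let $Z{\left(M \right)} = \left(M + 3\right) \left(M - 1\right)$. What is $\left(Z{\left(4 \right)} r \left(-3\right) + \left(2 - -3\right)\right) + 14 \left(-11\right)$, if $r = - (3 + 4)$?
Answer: $292$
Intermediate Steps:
$r = -7$ ($r = \left(-1\right) 7 = -7$)
$Z{\left(M \right)} = \left(-1 + M\right) \left(3 + M\right)$ ($Z{\left(M \right)} = \left(3 + M\right) \left(-1 + M\right) = \left(-1 + M\right) \left(3 + M\right)$)
$\left(Z{\left(4 \right)} r \left(-3\right) + \left(2 - -3\right)\right) + 14 \left(-11\right) = \left(\left(-3 + 4^{2} + 2 \cdot 4\right) \left(\left(-7\right) \left(-3\right)\right) + \left(2 - -3\right)\right) + 14 \left(-11\right) = \left(\left(-3 + 16 + 8\right) 21 + \left(2 + 3\right)\right) - 154 = \left(21 \cdot 21 + 5\right) - 154 = \left(441 + 5\right) - 154 = 446 - 154 = 292$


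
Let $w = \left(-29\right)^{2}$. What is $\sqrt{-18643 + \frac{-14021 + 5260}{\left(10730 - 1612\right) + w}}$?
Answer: $\frac{i \sqrt{1849131329682}}{9959} \approx 136.54 i$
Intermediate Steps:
$w = 841$
$\sqrt{-18643 + \frac{-14021 + 5260}{\left(10730 - 1612\right) + w}} = \sqrt{-18643 + \frac{-14021 + 5260}{\left(10730 - 1612\right) + 841}} = \sqrt{-18643 - \frac{8761}{\left(10730 - 1612\right) + 841}} = \sqrt{-18643 - \frac{8761}{9118 + 841}} = \sqrt{-18643 - \frac{8761}{9959}} = \sqrt{- \frac{185674398}{9959}} = \frac{i \sqrt{1849131329682}}{9959}$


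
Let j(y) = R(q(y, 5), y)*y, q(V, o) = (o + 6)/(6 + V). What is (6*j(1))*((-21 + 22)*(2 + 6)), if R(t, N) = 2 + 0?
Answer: 96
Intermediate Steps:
q(V, o) = (6 + o)/(6 + V)
R(t, N) = 2
j(y) = 2*y
(6*j(1))*((-21 + 22)*(2 + 6)) = (6*(2*1))*((-21 + 22)*(2 + 6)) = (6*2)*(1*8) = 12*8 = 96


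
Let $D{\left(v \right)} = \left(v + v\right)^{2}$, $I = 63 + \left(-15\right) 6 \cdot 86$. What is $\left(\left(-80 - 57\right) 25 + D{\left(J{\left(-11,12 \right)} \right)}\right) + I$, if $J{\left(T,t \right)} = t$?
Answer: $-10526$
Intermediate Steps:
$I = -7677$ ($I = 63 - 7740 = -7677$)
$D{\left(v \right)} = 4 v^{2}$ ($D{\left(v \right)} = \left(2 v\right)^{2} = 4 v^{2}$)
$\left(\left(-80 - 57\right) 25 + D{\left(J{\left(-11,12 \right)} \right)}\right) + I = \left(\left(-80 - 57\right) 25 + 4 \cdot 12^{2}\right) - 7677 = \left(\left(-137\right) 25 + 4 \cdot 144\right) - 7677 = \left(-3425 + 576\right) - 7677 = -2849 - 7677 = -10526$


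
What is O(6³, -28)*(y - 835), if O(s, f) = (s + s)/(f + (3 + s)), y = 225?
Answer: -263520/191 ≈ -1379.7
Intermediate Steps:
O(s, f) = 2*s/(3 + f + s) (O(s, f) = (2*s)/(3 + f + s) = 2*s/(3 + f + s))
O(6³, -28)*(y - 835) = (2*6³/(3 - 28 + 6³))*(225 - 835) = (2*216/(3 - 28 + 216))*(-610) = (2*216/191)*(-610) = (2*216*(1/191))*(-610) = (432/191)*(-610) = -263520/191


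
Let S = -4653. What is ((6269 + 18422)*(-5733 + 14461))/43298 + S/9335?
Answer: 1005759743743/202093415 ≈ 4976.7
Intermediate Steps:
((6269 + 18422)*(-5733 + 14461))/43298 + S/9335 = ((6269 + 18422)*(-5733 + 14461))/43298 - 4653/9335 = (24691*8728)*(1/43298) - 4653*1/9335 = 215503048*(1/43298) - 4653/9335 = 107751524/21649 - 4653/9335 = 1005759743743/202093415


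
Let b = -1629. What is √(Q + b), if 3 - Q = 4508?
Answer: I*√6134 ≈ 78.32*I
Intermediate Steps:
Q = -4505 (Q = 3 - 1*4508 = 3 - 4508 = -4505)
√(Q + b) = √(-4505 - 1629) = √(-6134) = I*√6134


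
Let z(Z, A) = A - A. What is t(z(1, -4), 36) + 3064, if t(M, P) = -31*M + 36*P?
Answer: 4360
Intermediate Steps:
z(Z, A) = 0
t(z(1, -4), 36) + 3064 = (-31*0 + 36*36) + 3064 = (0 + 1296) + 3064 = 1296 + 3064 = 4360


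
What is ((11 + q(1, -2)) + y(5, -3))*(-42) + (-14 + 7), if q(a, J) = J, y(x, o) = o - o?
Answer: -385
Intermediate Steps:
y(x, o) = 0
((11 + q(1, -2)) + y(5, -3))*(-42) + (-14 + 7) = ((11 - 2) + 0)*(-42) + (-14 + 7) = (9 + 0)*(-42) - 7 = 9*(-42) - 7 = -378 - 7 = -385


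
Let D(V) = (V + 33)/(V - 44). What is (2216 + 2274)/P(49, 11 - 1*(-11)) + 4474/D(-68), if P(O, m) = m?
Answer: 798649/55 ≈ 14521.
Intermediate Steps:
D(V) = (33 + V)/(-44 + V)
(2216 + 2274)/P(49, 11 - 1*(-11)) + 4474/D(-68) = (2216 + 2274)/(11 - 1*(-11)) + 4474/(((33 - 68)/(-44 - 68))) = 4490/(11 + 11) + 4474/((-35/(-112))) = 4490/22 + 4474/((-1/112*(-35))) = 4490*(1/22) + 4474/(5/16) = 2245/11 + 4474*(16/5) = 2245/11 + 71584/5 = 798649/55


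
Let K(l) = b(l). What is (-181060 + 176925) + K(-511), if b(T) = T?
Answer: -4646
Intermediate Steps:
K(l) = l
(-181060 + 176925) + K(-511) = (-181060 + 176925) - 511 = -4135 - 511 = -4646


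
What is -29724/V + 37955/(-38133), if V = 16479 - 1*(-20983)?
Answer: -1277667751/714269223 ≈ -1.7888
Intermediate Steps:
V = 37462 (V = 16479 + 20983 = 37462)
-29724/V + 37955/(-38133) = -29724/37462 + 37955/(-38133) = -29724*1/37462 + 37955*(-1/38133) = -14862/18731 - 37955/38133 = -1277667751/714269223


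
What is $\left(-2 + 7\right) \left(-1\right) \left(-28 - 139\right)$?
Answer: $835$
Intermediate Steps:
$\left(-2 + 7\right) \left(-1\right) \left(-28 - 139\right) = 5 \left(-1\right) \left(-167\right) = \left(-5\right) \left(-167\right) = 835$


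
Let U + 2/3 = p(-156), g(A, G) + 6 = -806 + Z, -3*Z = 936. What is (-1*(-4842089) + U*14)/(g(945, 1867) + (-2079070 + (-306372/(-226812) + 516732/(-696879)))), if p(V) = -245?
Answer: -21244430033106119/9133234680929903 ≈ -2.3261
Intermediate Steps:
Z = -312 (Z = -⅓*936 = -312)
g(A, G) = -1124 (g(A, G) = -6 + (-806 - 312) = -6 - 1118 = -1124)
U = -737/3 (U = -⅔ - 245 = -737/3 ≈ -245.67)
(-1*(-4842089) + U*14)/(g(945, 1867) + (-2079070 + (-306372/(-226812) + 516732/(-696879)))) = (-1*(-4842089) - 737/3*14)/(-1124 + (-2079070 + (-306372/(-226812) + 516732/(-696879)))) = (4842089 - 10318/3)/(-1124 + (-2079070 + (-306372*(-1/226812) + 516732*(-1/696879)))) = 14515949/(3*(-1124 + (-2079070 + (25531/18901 - 172244/232293)))) = 14515949/(3*(-1124 + (-2079070 + 2675088739/4390569993))) = 14515949/(3*(-1124 - 9128299680257771/4390569993)) = 14515949/(3*(-9133234680929903/4390569993)) = (14515949/3)*(-4390569993/9133234680929903) = -21244430033106119/9133234680929903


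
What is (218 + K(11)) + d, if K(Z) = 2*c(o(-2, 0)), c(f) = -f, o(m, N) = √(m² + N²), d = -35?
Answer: 179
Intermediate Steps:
o(m, N) = √(N² + m²)
K(Z) = -4 (K(Z) = 2*(-√(0² + (-2)²)) = 2*(-√(0 + 4)) = 2*(-√4) = 2*(-1*2) = 2*(-2) = -4)
(218 + K(11)) + d = (218 - 4) - 35 = 214 - 35 = 179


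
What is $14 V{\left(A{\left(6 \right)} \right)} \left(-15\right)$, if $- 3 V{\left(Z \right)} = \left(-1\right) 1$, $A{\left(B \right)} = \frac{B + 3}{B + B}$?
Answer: $-70$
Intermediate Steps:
$A{\left(B \right)} = \frac{3 + B}{2 B}$
$V{\left(Z \right)} = \frac{1}{3}$ ($V{\left(Z \right)} = - \frac{\left(-1\right) 1}{3} = \left(- \frac{1}{3}\right) \left(-1\right) = \frac{1}{3}$)
$14 V{\left(A{\left(6 \right)} \right)} \left(-15\right) = 14 \cdot \frac{1}{3} \left(-15\right) = \frac{14}{3} \left(-15\right) = -70$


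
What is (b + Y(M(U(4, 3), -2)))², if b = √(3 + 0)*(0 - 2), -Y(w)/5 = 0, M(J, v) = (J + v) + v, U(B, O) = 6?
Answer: 12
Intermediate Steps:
M(J, v) = J + 2*v
Y(w) = 0 (Y(w) = -5*0 = 0)
b = -2*√3 (b = √3*(-2) = -2*√3 ≈ -3.4641)
(b + Y(M(U(4, 3), -2)))² = (-2*√3 + 0)² = (-2*√3)² = 12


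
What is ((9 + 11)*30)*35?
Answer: 21000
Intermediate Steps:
((9 + 11)*30)*35 = (20*30)*35 = 600*35 = 21000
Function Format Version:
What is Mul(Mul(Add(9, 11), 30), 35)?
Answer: 21000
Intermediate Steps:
Mul(Mul(Add(9, 11), 30), 35) = Mul(Mul(20, 30), 35) = Mul(600, 35) = 21000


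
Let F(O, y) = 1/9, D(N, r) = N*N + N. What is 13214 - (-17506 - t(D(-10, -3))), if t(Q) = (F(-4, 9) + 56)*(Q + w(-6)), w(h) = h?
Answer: 106300/3 ≈ 35433.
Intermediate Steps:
D(N, r) = N + N² (D(N, r) = N² + N = N + N²)
F(O, y) = ⅑
t(Q) = -1010/3 + 505*Q/9 (t(Q) = (⅑ + 56)*(Q - 6) = 505*(-6 + Q)/9 = -1010/3 + 505*Q/9)
13214 - (-17506 - t(D(-10, -3))) = 13214 - (-17506 - (-1010/3 + 505*(-10*(1 - 10))/9)) = 13214 - (-17506 - (-1010/3 + 505*(-10*(-9))/9)) = 13214 - (-17506 - (-1010/3 + (505/9)*90)) = 13214 - (-17506 - (-1010/3 + 5050)) = 13214 - (-17506 - 1*14140/3) = 13214 - (-17506 - 14140/3) = 13214 - 1*(-66658/3) = 13214 + 66658/3 = 106300/3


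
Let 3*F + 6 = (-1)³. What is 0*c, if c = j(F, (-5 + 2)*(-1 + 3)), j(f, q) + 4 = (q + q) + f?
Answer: 0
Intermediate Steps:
F = -7/3 (F = -2 + (⅓)*(-1)³ = -2 + (⅓)*(-1) = -2 - ⅓ = -7/3 ≈ -2.3333)
j(f, q) = -4 + f + 2*q (j(f, q) = -4 + ((q + q) + f) = -4 + (2*q + f) = -4 + (f + 2*q) = -4 + f + 2*q)
c = -55/3 (c = -4 - 7/3 + 2*((-5 + 2)*(-1 + 3)) = -4 - 7/3 + 2*(-3*2) = -4 - 7/3 + 2*(-6) = -4 - 7/3 - 12 = -55/3 ≈ -18.333)
0*c = 0*(-55/3) = 0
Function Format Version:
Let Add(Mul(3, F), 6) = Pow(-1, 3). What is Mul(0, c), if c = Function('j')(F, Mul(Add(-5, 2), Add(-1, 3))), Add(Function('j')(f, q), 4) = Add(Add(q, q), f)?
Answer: 0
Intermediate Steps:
F = Rational(-7, 3) (F = Add(-2, Mul(Rational(1, 3), Pow(-1, 3))) = Add(-2, Mul(Rational(1, 3), -1)) = Add(-2, Rational(-1, 3)) = Rational(-7, 3) ≈ -2.3333)
Function('j')(f, q) = Add(-4, f, Mul(2, q)) (Function('j')(f, q) = Add(-4, Add(Add(q, q), f)) = Add(-4, Add(Mul(2, q), f)) = Add(-4, Add(f, Mul(2, q))) = Add(-4, f, Mul(2, q)))
c = Rational(-55, 3) (c = Add(-4, Rational(-7, 3), Mul(2, Mul(Add(-5, 2), Add(-1, 3)))) = Add(-4, Rational(-7, 3), Mul(2, Mul(-3, 2))) = Add(-4, Rational(-7, 3), Mul(2, -6)) = Add(-4, Rational(-7, 3), -12) = Rational(-55, 3) ≈ -18.333)
Mul(0, c) = Mul(0, Rational(-55, 3)) = 0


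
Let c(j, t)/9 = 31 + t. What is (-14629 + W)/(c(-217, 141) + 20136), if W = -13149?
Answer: -13889/10842 ≈ -1.2810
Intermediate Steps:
c(j, t) = 279 + 9*t (c(j, t) = 9*(31 + t) = 279 + 9*t)
(-14629 + W)/(c(-217, 141) + 20136) = (-14629 - 13149)/((279 + 9*141) + 20136) = -27778/((279 + 1269) + 20136) = -27778/(1548 + 20136) = -27778/21684 = -27778*1/21684 = -13889/10842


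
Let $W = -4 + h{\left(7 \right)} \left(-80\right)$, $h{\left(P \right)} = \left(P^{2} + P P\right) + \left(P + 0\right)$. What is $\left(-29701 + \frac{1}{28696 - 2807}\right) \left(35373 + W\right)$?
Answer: $- \frac{20737251271172}{25889} \approx -8.0101 \cdot 10^{8}$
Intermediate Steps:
$h{\left(P \right)} = P + 2 P^{2}$ ($h{\left(P \right)} = \left(P^{2} + P^{2}\right) + P = 2 P^{2} + P = P + 2 P^{2}$)
$W = -8404$ ($W = -4 + 7 \left(1 + 2 \cdot 7\right) \left(-80\right) = -4 + 7 \left(1 + 14\right) \left(-80\right) = -4 + 7 \cdot 15 \left(-80\right) = -4 + 105 \left(-80\right) = -4 - 8400 = -8404$)
$\left(-29701 + \frac{1}{28696 - 2807}\right) \left(35373 + W\right) = \left(-29701 + \frac{1}{28696 - 2807}\right) \left(35373 - 8404\right) = \left(-29701 + \frac{1}{25889}\right) 26969 = \left(- \frac{768929188}{25889}\right) 26969 = - \frac{20737251271172}{25889}$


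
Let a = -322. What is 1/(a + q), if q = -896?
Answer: -1/1218 ≈ -0.00082102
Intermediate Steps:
1/(a + q) = 1/(-322 - 896) = 1/(-1218) = -1/1218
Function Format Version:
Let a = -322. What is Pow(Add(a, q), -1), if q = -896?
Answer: Rational(-1, 1218) ≈ -0.00082102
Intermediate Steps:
Pow(Add(a, q), -1) = Pow(Add(-322, -896), -1) = Pow(-1218, -1) = Rational(-1, 1218)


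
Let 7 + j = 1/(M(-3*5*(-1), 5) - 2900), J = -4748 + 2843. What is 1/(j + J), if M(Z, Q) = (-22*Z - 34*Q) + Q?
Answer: -3395/6491241 ≈ -0.00052301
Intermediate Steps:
J = -1905
M(Z, Q) = -33*Q - 22*Z (M(Z, Q) = (-34*Q - 22*Z) + Q = -33*Q - 22*Z)
j = -23766/3395 (j = -7 + 1/((-33*5 - 22*(-3*5)*(-1)) - 2900) = -7 + 1/((-165 - (-330)*(-1)) - 2900) = -7 + 1/((-165 - 22*15) - 2900) = -7 + 1/((-165 - 330) - 2900) = -7 + 1/(-495 - 2900) = -7 + 1/(-3395) = -7 - 1/3395 = -23766/3395 ≈ -7.0003)
1/(j + J) = 1/(-23766/3395 - 1905) = 1/(-6491241/3395) = -3395/6491241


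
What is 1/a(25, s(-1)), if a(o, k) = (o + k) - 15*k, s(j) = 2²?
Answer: -1/31 ≈ -0.032258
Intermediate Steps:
s(j) = 4
a(o, k) = o - 14*k (a(o, k) = (k + o) - 15*k = o - 14*k)
1/a(25, s(-1)) = 1/(25 - 14*4) = 1/(25 - 56) = 1/(-31) = -1/31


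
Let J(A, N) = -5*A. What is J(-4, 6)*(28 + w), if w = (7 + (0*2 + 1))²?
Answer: 1840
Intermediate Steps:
w = 64 (w = (7 + (0 + 1))² = (7 + 1)² = 8² = 64)
J(-4, 6)*(28 + w) = (-5*(-4))*(28 + 64) = 20*92 = 1840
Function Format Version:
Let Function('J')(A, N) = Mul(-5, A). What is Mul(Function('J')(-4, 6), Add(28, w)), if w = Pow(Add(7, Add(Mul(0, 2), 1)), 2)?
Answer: 1840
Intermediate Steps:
w = 64 (w = Pow(Add(7, Add(0, 1)), 2) = Pow(Add(7, 1), 2) = Pow(8, 2) = 64)
Mul(Function('J')(-4, 6), Add(28, w)) = Mul(Mul(-5, -4), Add(28, 64)) = Mul(20, 92) = 1840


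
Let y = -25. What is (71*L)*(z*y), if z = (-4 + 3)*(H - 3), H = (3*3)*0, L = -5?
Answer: 26625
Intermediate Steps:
H = 0 (H = 9*0 = 0)
z = 3 (z = (-4 + 3)*(0 - 3) = -1*(-3) = 3)
(71*L)*(z*y) = (71*(-5))*(3*(-25)) = -355*(-75) = 26625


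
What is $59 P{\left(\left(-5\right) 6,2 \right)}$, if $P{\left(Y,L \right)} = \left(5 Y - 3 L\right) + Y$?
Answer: $-10974$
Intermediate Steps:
$P{\left(Y,L \right)} = - 3 L + 6 Y$ ($P{\left(Y,L \right)} = \left(- 3 L + 5 Y\right) + Y = - 3 L + 6 Y$)
$59 P{\left(\left(-5\right) 6,2 \right)} = 59 \left(\left(-3\right) 2 + 6 \left(\left(-5\right) 6\right)\right) = 59 \left(-6 + 6 \left(-30\right)\right) = 59 \left(-6 - 180\right) = 59 \left(-186\right) = -10974$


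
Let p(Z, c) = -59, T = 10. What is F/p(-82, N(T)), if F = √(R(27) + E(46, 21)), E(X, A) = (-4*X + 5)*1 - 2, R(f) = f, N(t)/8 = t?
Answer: -I*√154/59 ≈ -0.21033*I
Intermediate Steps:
N(t) = 8*t
E(X, A) = 3 - 4*X (E(X, A) = (5 - 4*X)*1 - 2 = (5 - 4*X) - 2 = 3 - 4*X)
F = I*√154 (F = √(27 + (3 - 4*46)) = √(27 + (3 - 184)) = √(27 - 181) = √(-154) = I*√154 ≈ 12.41*I)
F/p(-82, N(T)) = (I*√154)/(-59) = (I*√154)*(-1/59) = -I*√154/59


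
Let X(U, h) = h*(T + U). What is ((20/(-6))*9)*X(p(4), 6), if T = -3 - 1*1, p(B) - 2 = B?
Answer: -360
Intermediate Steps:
p(B) = 2 + B
T = -4 (T = -3 - 1 = -4)
X(U, h) = h*(-4 + U)
((20/(-6))*9)*X(p(4), 6) = ((20/(-6))*9)*(6*(-4 + (2 + 4))) = ((20*(-⅙))*9)*(6*(-4 + 6)) = (-10/3*9)*(6*2) = -30*12 = -360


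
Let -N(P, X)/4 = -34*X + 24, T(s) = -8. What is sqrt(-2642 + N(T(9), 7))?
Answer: I*sqrt(1786) ≈ 42.261*I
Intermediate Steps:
N(P, X) = -96 + 136*X (N(P, X) = -4*(-34*X + 24) = -4*(24 - 34*X) = -96 + 136*X)
sqrt(-2642 + N(T(9), 7)) = sqrt(-2642 + (-96 + 136*7)) = sqrt(-2642 + (-96 + 952)) = sqrt(-2642 + 856) = sqrt(-1786) = I*sqrt(1786)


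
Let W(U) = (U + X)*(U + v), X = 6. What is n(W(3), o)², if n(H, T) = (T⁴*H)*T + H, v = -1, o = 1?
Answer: 1296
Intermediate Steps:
W(U) = (-1 + U)*(6 + U) (W(U) = (U + 6)*(U - 1) = (6 + U)*(-1 + U) = (-1 + U)*(6 + U))
n(H, T) = H + H*T⁵ (n(H, T) = (H*T⁴)*T + H = H*T⁵ + H = H + H*T⁵)
n(W(3), o)² = ((-6 + 3² + 5*3)*(1 + 1⁵))² = ((-6 + 9 + 15)*(1 + 1))² = (18*2)² = 36² = 1296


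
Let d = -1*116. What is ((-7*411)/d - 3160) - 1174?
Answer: -499867/116 ≈ -4309.2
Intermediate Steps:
d = -116
((-7*411)/d - 3160) - 1174 = (-7*411/(-116) - 3160) - 1174 = (-2877*(-1/116) - 3160) - 1174 = (2877/116 - 3160) - 1174 = -363683/116 - 1174 = -499867/116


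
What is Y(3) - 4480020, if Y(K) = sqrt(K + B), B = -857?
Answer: -4480020 + I*sqrt(854) ≈ -4.48e+6 + 29.223*I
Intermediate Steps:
Y(K) = sqrt(-857 + K) (Y(K) = sqrt(K - 857) = sqrt(-857 + K))
Y(3) - 4480020 = sqrt(-857 + 3) - 4480020 = sqrt(-854) - 4480020 = I*sqrt(854) - 4480020 = -4480020 + I*sqrt(854)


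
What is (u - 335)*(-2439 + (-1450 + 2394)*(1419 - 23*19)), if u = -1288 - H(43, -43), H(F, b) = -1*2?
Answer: -1498726349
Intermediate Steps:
H(F, b) = -2
u = -1286 (u = -1288 - 1*(-2) = -1288 + 2 = -1286)
(u - 335)*(-2439 + (-1450 + 2394)*(1419 - 23*19)) = (-1286 - 335)*(-2439 + (-1450 + 2394)*(1419 - 23*19)) = -1621*(-2439 + 944*(1419 - 437)) = -1621*(-2439 + 944*982) = -1621*(-2439 + 927008) = -1621*924569 = -1498726349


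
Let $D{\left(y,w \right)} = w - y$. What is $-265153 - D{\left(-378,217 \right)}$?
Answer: $-265748$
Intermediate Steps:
$-265153 - D{\left(-378,217 \right)} = -265153 - \left(217 - -378\right) = -265153 - \left(217 + 378\right) = -265153 - 595 = -265748$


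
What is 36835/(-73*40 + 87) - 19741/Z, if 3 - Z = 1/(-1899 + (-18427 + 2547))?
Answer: -996277557317/151106554 ≈ -6593.2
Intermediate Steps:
Z = 53338/17779 (Z = 3 - 1/(-1899 + (-18427 + 2547)) = 3 - 1/(-1899 - 15880) = 3 - 1/(-17779) = 3 - 1*(-1/17779) = 3 + 1/17779 = 53338/17779 ≈ 3.0001)
36835/(-73*40 + 87) - 19741/Z = 36835/(-73*40 + 87) - 19741/53338/17779 = 36835/(-2920 + 87) - 19741*17779/53338 = 36835/(-2833) - 350975239/53338 = 36835*(-1/2833) - 350975239/53338 = -36835/2833 - 350975239/53338 = -996277557317/151106554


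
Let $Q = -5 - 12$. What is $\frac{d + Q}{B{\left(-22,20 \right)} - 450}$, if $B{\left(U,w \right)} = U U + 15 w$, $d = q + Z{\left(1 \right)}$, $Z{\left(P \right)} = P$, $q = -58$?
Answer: $- \frac{37}{167} \approx -0.22156$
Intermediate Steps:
$d = -57$ ($d = -58 + 1 = -57$)
$Q = -17$ ($Q = -5 - 12 = -17$)
$B{\left(U,w \right)} = U^{2} + 15 w$
$\frac{d + Q}{B{\left(-22,20 \right)} - 450} = \frac{-57 - 17}{\left(\left(-22\right)^{2} + 15 \cdot 20\right) - 450} = - \frac{74}{\left(484 + 300\right) - 450} = - \frac{74}{784 - 450} = - \frac{74}{334} = \left(-74\right) \frac{1}{334} = - \frac{37}{167}$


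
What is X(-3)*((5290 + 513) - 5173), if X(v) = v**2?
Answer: 5670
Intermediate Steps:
X(-3)*((5290 + 513) - 5173) = (-3)**2*((5290 + 513) - 5173) = 9*(5803 - 5173) = 9*630 = 5670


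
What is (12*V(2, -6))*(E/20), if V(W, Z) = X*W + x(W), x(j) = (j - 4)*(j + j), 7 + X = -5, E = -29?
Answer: 2784/5 ≈ 556.80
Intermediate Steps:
X = -12 (X = -7 - 5 = -12)
x(j) = 2*j*(-4 + j) (x(j) = (-4 + j)*(2*j) = 2*j*(-4 + j))
V(W, Z) = -12*W + 2*W*(-4 + W)
(12*V(2, -6))*(E/20) = (12*(2*2*(-10 + 2)))*(-29/20) = (12*(2*2*(-8)))*(-29*1/20) = (12*(-32))*(-29/20) = -384*(-29/20) = 2784/5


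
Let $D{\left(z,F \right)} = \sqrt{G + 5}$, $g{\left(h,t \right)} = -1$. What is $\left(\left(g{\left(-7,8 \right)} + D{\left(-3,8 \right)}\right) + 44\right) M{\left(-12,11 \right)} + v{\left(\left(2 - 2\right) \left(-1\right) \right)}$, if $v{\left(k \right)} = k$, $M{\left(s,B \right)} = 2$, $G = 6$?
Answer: $86 + 2 \sqrt{11} \approx 92.633$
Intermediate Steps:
$D{\left(z,F \right)} = \sqrt{11}$ ($D{\left(z,F \right)} = \sqrt{6 + 5} = \sqrt{11}$)
$\left(\left(g{\left(-7,8 \right)} + D{\left(-3,8 \right)}\right) + 44\right) M{\left(-12,11 \right)} + v{\left(\left(2 - 2\right) \left(-1\right) \right)} = \left(\left(-1 + \sqrt{11}\right) + 44\right) 2 + \left(2 - 2\right) \left(-1\right) = \left(43 + \sqrt{11}\right) 2 + 0 \left(-1\right) = \left(86 + 2 \sqrt{11}\right) + 0 = 86 + 2 \sqrt{11}$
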